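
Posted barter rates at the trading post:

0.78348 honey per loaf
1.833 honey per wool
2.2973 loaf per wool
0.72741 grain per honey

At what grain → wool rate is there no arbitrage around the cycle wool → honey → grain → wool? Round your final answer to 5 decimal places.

0.74999

Known legs of the cycle: 1.833 × 0.72741 = 1.33334253
For no arbitrage the full-cycle product must be 1, so the missing rate is 1 / 1.33334253 ≈ 0.7499948.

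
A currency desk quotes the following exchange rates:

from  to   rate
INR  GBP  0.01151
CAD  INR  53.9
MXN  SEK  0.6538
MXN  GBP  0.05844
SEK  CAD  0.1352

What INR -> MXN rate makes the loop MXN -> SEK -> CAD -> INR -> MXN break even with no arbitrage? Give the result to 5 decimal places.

Known legs of the cycle: 0.6538 × 0.1352 × 53.9 = 4.764423664
For no arbitrage the full-cycle product must be 1, so the missing rate is 1 / 4.764423664 ≈ 0.2098890.

0.20989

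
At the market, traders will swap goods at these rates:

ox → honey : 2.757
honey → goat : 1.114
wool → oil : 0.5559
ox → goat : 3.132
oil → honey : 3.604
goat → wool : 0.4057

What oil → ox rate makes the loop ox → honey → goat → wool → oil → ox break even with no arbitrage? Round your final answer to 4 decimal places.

Known legs of the cycle: 2.757 × 1.114 × 0.4057 × 0.5559 = 0.69266563026174
For no arbitrage the full-cycle product must be 1, so the missing rate is 1 / 0.69266563026174 ≈ 1.443698.

1.4437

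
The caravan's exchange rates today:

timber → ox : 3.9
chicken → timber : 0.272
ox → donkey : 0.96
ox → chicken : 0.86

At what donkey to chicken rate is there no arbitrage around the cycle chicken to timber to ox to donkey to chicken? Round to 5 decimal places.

0.98196

Known legs of the cycle: 0.272 × 3.9 × 0.96 = 1.018368
For no arbitrage the full-cycle product must be 1, so the missing rate is 1 / 1.018368 ≈ 0.9819633.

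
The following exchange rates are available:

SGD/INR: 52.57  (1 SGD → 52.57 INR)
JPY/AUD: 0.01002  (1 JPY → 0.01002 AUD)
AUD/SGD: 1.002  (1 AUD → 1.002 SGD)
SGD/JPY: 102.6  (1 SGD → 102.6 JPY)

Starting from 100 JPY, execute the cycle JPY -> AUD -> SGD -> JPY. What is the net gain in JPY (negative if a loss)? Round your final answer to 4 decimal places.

100 JPY × 0.01002 = 1.002 AUD
1.002 AUD × 1.002 = 1.004004 SGD
1.004004 SGD × 102.6 = 103.0108104 JPY
Net change: 103.0108104 − 100 = 3.0108104 JPY

3.0108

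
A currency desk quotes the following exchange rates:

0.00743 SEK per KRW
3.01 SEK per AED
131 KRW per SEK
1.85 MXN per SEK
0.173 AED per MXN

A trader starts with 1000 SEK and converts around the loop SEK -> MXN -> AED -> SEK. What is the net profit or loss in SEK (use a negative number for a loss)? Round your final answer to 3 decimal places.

-36.650

1000 SEK × 1.85 = 1850 MXN
1850 MXN × 0.173 = 320.05 AED
320.05 AED × 3.01 = 963.3505 SEK
Net change: 963.3505 − 1000 = -36.6495 SEK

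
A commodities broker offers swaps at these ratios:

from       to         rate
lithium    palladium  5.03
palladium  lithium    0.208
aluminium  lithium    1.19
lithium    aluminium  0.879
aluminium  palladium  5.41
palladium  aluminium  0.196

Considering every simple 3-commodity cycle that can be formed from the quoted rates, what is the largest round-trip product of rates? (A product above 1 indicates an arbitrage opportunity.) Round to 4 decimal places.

1.1732

palladium→aluminium→lithium→palladium: 0.196 × 1.19 × 5.03 = 1.17320
palladium→lithium→aluminium→palladium: 0.208 × 0.879 × 5.41 = 0.98912
Maximum is palladium→aluminium→lithium→palladium at 1.1732; arbitrage exists.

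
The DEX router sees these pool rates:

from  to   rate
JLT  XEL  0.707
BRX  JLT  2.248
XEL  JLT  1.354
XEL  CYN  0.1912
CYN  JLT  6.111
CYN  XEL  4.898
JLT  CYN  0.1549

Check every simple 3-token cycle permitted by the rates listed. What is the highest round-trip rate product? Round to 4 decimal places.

XEL→JLT→CYN→XEL: 1.354 × 0.1549 × 4.898 = 1.02728
XEL→CYN→JLT→XEL: 0.1912 × 6.111 × 0.707 = 0.82608
Maximum is XEL→JLT→CYN→XEL at 1.0273; arbitrage exists.

1.0273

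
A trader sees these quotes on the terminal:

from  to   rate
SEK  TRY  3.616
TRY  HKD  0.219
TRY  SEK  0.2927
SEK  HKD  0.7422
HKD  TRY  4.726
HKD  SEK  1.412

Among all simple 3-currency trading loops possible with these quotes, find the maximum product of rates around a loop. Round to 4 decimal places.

1.1182

SEK→TRY→HKD→SEK: 3.616 × 0.219 × 1.412 = 1.11817
SEK→HKD→TRY→SEK: 0.7422 × 4.726 × 0.2927 = 1.02669
Maximum is SEK→TRY→HKD→SEK at 1.1182; arbitrage exists.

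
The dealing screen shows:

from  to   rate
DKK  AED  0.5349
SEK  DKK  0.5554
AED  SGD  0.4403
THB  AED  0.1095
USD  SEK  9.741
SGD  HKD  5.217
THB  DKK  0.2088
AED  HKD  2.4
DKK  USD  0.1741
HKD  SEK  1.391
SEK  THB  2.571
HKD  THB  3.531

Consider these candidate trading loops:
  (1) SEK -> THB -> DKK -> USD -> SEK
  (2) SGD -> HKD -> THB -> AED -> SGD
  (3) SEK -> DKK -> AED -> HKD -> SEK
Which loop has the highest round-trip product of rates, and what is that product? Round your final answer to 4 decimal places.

0.9918

(1) 2.571 × 0.2088 × 0.1741 × 9.741 = 0.91041
(2) 5.217 × 3.531 × 0.1095 × 0.4403 = 0.88814
(3) 0.5554 × 0.5349 × 2.4 × 1.391 = 0.99178
Highest is cycle (3) at 0.9918 (≤1, no arbitrage).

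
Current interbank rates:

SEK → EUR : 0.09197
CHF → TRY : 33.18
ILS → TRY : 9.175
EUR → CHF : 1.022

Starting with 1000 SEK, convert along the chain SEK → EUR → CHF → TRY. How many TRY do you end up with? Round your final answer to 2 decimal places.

3118.70

1000 SEK × 0.09197 = 91.97 EUR
91.97 EUR × 1.022 = 93.99334 CHF
93.99334 CHF × 33.18 = 3118.6990212 TRY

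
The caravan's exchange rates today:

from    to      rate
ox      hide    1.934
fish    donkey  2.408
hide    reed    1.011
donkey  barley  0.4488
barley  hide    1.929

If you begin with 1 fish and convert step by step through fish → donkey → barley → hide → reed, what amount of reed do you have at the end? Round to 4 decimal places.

2.1076

1 fish × 2.408 = 2.408 donkey
2.408 donkey × 0.4488 = 1.0807104 barley
1.0807104 barley × 1.929 = 2.0846903616 hide
2.0846903616 hide × 1.011 = 2.1076219555776 reed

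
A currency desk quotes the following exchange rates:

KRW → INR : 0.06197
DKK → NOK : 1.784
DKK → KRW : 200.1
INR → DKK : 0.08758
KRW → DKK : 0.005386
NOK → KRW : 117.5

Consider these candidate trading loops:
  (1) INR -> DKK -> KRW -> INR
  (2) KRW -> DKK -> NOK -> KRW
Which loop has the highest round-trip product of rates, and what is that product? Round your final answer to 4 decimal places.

(1) 0.08758 × 200.1 × 0.06197 = 1.08601
(2) 0.005386 × 1.784 × 117.5 = 1.12901
Highest is cycle (2) at 1.1290 (>1, arbitrage).

1.1290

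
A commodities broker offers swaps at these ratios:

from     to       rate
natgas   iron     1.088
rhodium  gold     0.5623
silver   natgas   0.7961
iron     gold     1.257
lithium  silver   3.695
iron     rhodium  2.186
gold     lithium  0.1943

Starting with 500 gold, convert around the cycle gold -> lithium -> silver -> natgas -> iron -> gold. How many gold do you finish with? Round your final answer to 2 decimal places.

500 gold × 0.1943 = 97.15 lithium
97.15 lithium × 3.695 = 358.96925 silver
358.96925 silver × 0.7961 = 285.775419925 natgas
285.775419925 natgas × 1.088 = 310.9236568784 iron
310.9236568784 iron × 1.257 = 390.8310366961488 gold

390.83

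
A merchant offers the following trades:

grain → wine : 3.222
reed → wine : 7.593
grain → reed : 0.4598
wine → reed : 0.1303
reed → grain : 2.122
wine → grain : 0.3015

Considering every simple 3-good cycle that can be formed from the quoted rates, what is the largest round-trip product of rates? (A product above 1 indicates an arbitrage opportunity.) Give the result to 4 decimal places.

1.0526

reed→wine→grain→reed: 7.593 × 0.3015 × 0.4598 = 1.05262
reed→grain→wine→reed: 2.122 × 3.222 × 0.1303 = 0.89087
Maximum is reed→wine→grain→reed at 1.0526; arbitrage exists.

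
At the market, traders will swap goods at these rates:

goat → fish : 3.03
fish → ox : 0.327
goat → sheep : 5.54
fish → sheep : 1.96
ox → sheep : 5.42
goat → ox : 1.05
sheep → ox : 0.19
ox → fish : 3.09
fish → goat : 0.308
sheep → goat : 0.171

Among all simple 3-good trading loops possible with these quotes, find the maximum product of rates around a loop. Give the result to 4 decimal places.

1.1507

fish→sheep→ox→fish: 1.96 × 0.19 × 3.09 = 1.15072
fish→sheep→goat→fish: 1.96 × 0.171 × 3.03 = 1.01553
fish→goat→ox→fish: 0.308 × 1.05 × 3.09 = 0.99931
ox→sheep→goat→ox: 5.42 × 0.171 × 1.05 = 0.97316
Maximum is fish→sheep→ox→fish at 1.1507; arbitrage exists.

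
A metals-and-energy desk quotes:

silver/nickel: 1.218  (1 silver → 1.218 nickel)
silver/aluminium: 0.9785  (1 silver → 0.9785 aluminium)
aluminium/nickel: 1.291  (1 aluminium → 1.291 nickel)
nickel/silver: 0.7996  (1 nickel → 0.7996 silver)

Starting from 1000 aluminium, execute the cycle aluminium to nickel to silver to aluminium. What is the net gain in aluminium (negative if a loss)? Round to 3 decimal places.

10.090

1000 aluminium × 1.291 = 1291 nickel
1291 nickel × 0.7996 = 1032.2836 silver
1032.2836 silver × 0.9785 = 1010.0895026 aluminium
Net change: 1010.0895026 − 1000 = 10.0895026 aluminium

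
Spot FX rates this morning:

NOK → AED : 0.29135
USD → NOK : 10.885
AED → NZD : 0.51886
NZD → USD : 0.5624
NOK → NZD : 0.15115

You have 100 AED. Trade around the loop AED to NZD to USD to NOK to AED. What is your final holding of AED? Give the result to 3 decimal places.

92.542

100 AED × 0.51886 = 51.886 NZD
51.886 NZD × 0.5624 = 29.1806864 USD
29.1806864 USD × 10.885 = 317.631771464 NOK
317.631771464 NOK × 0.29135 = 92.5420166160364 AED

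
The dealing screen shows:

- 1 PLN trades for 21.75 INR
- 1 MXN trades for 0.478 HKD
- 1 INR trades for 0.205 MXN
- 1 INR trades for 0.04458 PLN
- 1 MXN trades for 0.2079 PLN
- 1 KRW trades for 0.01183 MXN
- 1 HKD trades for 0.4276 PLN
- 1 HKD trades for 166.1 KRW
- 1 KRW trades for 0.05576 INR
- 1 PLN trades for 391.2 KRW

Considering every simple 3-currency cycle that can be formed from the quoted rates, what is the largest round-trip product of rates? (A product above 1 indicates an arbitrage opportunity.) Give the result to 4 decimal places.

PLN→KRW→INR→PLN: 391.2 × 0.05576 × 0.04458 = 0.97244
PLN→KRW→MXN→PLN: 391.2 × 0.01183 × 0.2079 = 0.96214
KRW→MXN→HKD→KRW: 0.01183 × 0.478 × 166.1 = 0.93925
PLN→INR→MXN→PLN: 21.75 × 0.205 × 0.2079 = 0.92697
Maximum is PLN→KRW→INR→PLN at 0.9724; no arbitrage — every cycle loses value.

0.9724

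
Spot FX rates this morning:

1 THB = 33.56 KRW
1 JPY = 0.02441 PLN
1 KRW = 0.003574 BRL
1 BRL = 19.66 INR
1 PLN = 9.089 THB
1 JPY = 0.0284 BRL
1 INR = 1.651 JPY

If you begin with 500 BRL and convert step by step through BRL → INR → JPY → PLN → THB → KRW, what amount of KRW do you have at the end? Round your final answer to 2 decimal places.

120838.81

500 BRL × 19.66 = 9830 INR
9830 INR × 1.651 = 16229.33 JPY
16229.33 JPY × 0.02441 = 396.1579453 PLN
396.1579453 PLN × 9.089 = 3600.6795648317 THB
3600.6795648317 THB × 33.56 = 120838.806195751852 KRW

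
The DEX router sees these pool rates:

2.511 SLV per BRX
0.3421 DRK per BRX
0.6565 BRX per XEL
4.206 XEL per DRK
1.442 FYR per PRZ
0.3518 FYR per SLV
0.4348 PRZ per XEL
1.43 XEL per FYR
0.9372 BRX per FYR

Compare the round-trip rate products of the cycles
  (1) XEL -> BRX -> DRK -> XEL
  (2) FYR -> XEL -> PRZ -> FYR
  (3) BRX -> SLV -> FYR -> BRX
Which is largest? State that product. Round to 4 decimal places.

(1) 0.6565 × 0.3421 × 4.206 = 0.94462
(2) 1.43 × 0.4348 × 1.442 = 0.89658
(3) 2.511 × 0.3518 × 0.9372 = 0.82789
Highest is cycle (1) at 0.9446 (≤1, no arbitrage).

0.9446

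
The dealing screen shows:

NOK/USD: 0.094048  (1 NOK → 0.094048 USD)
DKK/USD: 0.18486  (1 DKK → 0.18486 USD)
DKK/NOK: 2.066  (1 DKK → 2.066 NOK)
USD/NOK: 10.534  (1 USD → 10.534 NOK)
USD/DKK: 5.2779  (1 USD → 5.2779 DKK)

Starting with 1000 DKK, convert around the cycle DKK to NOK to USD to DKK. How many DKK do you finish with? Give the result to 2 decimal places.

1025.51

1000 DKK × 2.066 = 2066 NOK
2066 NOK × 0.094048 = 194.303168 USD
194.303168 USD × 5.2779 = 1025.5126903872 DKK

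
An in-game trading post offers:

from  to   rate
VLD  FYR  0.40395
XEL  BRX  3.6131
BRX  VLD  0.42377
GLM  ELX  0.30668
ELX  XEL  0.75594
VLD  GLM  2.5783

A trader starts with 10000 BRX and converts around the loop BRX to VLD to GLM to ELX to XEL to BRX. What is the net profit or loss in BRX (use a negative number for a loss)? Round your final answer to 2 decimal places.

10000 BRX × 0.42377 = 4237.7 VLD
4237.7 VLD × 2.5783 = 10926.06191 GLM
10926.06191 GLM × 0.30668 = 3350.8046665588 ELX
3350.8046665588 ELX × 0.75594 = 2533.007279638459272 XEL
2533.007279638459272 XEL × 3.6131 = 9152.0086020617171956632 BRX
Net change: 9152.0086020617171956632 − 10000 = -847.9913979382828043368 BRX

-847.99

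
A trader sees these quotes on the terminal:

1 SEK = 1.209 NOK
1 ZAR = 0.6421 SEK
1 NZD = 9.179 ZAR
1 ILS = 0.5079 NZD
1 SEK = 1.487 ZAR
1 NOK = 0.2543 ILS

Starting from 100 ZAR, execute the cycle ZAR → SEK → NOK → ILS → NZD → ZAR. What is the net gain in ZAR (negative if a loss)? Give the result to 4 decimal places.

-7.9659

100 ZAR × 0.6421 = 64.21 SEK
64.21 SEK × 1.209 = 77.62989 NOK
77.62989 NOK × 0.2543 = 19.741281027 ILS
19.741281027 ILS × 0.5079 = 10.0265966336133 NZD
10.0265966336133 NZD × 9.179 = 92.0341304999364807 ZAR
Net change: 92.0341304999364807 − 100 = -7.9658695000635193 ZAR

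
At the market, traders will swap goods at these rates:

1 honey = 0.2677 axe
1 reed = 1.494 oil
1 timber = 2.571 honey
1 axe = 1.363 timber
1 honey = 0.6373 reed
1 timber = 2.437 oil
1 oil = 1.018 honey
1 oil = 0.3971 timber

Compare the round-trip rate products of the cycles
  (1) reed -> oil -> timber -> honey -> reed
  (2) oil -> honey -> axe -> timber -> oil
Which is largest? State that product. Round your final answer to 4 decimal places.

(1) 1.494 × 0.3971 × 2.571 × 0.6373 = 0.97207
(2) 1.018 × 0.2677 × 1.363 × 2.437 = 0.90521
Highest is cycle (1) at 0.9721 (≤1, no arbitrage).

0.9721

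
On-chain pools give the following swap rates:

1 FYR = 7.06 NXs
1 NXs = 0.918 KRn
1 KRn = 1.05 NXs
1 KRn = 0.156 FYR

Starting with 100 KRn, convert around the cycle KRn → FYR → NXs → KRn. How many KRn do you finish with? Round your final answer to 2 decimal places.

101.10

100 KRn × 0.156 = 15.6 FYR
15.6 FYR × 7.06 = 110.136 NXs
110.136 NXs × 0.918 = 101.104848 KRn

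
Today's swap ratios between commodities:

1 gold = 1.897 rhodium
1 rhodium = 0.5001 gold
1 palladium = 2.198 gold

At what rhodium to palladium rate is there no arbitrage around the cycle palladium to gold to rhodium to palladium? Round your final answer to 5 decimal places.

Known legs of the cycle: 2.198 × 1.897 = 4.169606
For no arbitrage the full-cycle product must be 1, so the missing rate is 1 / 4.169606 ≈ 0.2398308.

0.23983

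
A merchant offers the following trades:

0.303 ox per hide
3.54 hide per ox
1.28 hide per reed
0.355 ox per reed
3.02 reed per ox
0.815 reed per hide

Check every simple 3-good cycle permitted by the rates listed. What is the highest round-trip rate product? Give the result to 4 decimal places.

ox→reed→hide→ox: 3.02 × 1.28 × 0.303 = 1.17128
ox→hide→reed→ox: 3.54 × 0.815 × 0.355 = 1.02421
Maximum is ox→reed→hide→ox at 1.1713; arbitrage exists.

1.1713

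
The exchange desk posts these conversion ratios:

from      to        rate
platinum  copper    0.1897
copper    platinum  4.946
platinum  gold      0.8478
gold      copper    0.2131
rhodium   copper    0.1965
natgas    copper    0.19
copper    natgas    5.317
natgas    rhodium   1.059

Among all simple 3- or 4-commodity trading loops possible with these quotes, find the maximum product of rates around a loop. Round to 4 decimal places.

copper→natgas→rhodium→copper: 5.317 × 1.059 × 0.1965 = 1.10643
gold→copper→platinum→gold: 0.2131 × 4.946 × 0.8478 = 0.89357
Maximum is copper→natgas→rhodium→copper at 1.1064; arbitrage exists.

1.1064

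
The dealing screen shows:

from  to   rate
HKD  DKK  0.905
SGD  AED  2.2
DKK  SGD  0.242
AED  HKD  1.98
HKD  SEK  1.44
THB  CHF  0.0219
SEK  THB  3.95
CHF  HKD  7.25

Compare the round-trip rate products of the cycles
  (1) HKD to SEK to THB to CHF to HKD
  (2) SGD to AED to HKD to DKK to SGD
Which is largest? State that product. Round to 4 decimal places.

(1) 1.44 × 3.95 × 0.0219 × 7.25 = 0.90311
(2) 2.2 × 1.98 × 0.905 × 0.242 = 0.95401
Highest is cycle (2) at 0.9540 (≤1, no arbitrage).

0.9540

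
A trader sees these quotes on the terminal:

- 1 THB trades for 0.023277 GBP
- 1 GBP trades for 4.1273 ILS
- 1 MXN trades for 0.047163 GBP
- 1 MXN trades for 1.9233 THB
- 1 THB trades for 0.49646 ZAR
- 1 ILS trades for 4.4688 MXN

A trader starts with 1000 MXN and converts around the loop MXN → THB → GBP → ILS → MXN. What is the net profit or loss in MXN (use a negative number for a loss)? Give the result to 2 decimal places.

-174.28

1000 MXN × 1.9233 = 1923.3 THB
1923.3 THB × 0.023277 = 44.7686541 GBP
44.7686541 GBP × 4.1273 = 184.77366606693 ILS
184.77366606693 ILS × 4.4688 = 825.716558919896784 MXN
Net change: 825.716558919896784 − 1000 = -174.283441080103216 MXN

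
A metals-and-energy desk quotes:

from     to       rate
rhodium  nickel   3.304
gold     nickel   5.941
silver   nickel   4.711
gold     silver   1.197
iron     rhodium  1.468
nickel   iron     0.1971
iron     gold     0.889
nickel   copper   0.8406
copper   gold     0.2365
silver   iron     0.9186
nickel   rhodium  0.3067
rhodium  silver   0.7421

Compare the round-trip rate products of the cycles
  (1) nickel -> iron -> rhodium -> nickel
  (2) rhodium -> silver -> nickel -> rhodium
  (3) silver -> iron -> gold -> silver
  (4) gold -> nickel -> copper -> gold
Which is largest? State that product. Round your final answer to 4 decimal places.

(1) 0.1971 × 1.468 × 3.304 = 0.95599
(2) 0.7421 × 4.711 × 0.3067 = 1.07223
(3) 0.9186 × 0.889 × 1.197 = 0.97751
(4) 5.941 × 0.8406 × 0.2365 = 1.18108
Highest is cycle (4) at 1.1811 (>1, arbitrage).

1.1811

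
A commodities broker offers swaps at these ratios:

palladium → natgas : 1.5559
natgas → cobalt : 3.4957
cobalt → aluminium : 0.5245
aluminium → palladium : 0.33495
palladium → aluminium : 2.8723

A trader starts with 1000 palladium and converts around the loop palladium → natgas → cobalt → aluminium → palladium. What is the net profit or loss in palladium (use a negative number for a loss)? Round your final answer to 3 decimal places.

1000 palladium × 1.5559 = 1555.9 natgas
1555.9 natgas × 3.4957 = 5438.95963 cobalt
5438.95963 cobalt × 0.5245 = 2852.734325935 aluminium
2852.734325935 aluminium × 0.33495 = 955.52336247192825 palladium
Net change: 955.52336247192825 − 1000 = -44.47663752807175 palladium

-44.477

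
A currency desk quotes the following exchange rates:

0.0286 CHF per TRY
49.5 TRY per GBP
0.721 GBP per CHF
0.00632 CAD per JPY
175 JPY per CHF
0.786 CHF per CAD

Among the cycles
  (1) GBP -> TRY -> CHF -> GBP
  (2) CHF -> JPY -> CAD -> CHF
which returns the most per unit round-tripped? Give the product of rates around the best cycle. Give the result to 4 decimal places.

(1) 49.5 × 0.0286 × 0.721 = 1.02072
(2) 175 × 0.00632 × 0.786 = 0.86932
Highest is cycle (1) at 1.0207 (>1, arbitrage).

1.0207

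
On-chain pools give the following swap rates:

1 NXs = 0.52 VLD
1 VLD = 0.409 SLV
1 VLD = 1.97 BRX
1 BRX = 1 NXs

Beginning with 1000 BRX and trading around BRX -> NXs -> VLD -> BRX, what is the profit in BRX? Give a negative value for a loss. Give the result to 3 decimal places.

24.400

1000 BRX × 1 = 1000 NXs
1000 NXs × 0.52 = 520 VLD
520 VLD × 1.97 = 1024.4 BRX
Net change: 1024.4 − 1000 = 24.4 BRX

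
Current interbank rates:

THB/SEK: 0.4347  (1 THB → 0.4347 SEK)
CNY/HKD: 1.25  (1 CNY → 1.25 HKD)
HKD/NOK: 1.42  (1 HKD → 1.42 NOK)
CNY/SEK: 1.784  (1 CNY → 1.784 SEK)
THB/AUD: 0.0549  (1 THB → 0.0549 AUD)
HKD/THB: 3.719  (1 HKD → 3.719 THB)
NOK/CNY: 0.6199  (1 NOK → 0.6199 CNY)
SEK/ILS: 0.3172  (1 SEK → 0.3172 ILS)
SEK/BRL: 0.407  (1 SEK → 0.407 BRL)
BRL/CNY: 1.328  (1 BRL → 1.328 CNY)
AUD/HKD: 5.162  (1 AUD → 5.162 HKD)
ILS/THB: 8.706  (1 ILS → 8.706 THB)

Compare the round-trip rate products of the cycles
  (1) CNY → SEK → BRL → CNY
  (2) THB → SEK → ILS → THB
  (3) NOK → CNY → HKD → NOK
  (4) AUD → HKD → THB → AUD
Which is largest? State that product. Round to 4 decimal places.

1.2004

(1) 1.784 × 0.407 × 1.328 = 0.96424
(2) 0.4347 × 0.3172 × 8.706 = 1.20044
(3) 0.6199 × 1.25 × 1.42 = 1.10032
(4) 5.162 × 3.719 × 0.0549 = 1.05394
Highest is cycle (2) at 1.2004 (>1, arbitrage).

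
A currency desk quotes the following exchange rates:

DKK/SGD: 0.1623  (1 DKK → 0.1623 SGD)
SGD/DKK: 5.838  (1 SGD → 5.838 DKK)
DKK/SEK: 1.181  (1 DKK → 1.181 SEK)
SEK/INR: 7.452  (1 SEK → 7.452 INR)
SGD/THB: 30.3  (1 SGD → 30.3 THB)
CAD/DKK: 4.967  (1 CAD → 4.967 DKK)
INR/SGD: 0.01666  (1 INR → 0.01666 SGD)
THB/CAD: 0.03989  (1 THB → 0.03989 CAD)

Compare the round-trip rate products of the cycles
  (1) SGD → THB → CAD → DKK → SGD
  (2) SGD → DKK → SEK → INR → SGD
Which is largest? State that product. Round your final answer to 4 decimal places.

(1) 30.3 × 0.03989 × 4.967 × 0.1623 = 0.97436
(2) 5.838 × 1.181 × 7.452 × 0.01666 = 0.85598
Highest is cycle (1) at 0.9744 (≤1, no arbitrage).

0.9744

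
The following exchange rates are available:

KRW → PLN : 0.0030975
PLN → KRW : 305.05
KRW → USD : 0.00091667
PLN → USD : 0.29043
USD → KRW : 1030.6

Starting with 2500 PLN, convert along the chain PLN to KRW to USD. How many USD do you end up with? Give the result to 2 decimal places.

2500 PLN × 305.05 = 762625 KRW
762625 KRW × 0.00091667 = 699.07545875 USD

699.08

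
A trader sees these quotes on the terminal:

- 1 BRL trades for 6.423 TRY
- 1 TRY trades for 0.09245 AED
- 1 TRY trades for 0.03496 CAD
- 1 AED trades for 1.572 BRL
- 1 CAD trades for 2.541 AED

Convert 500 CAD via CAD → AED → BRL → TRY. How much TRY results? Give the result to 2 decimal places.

12828.18

500 CAD × 2.541 = 1270.5 AED
1270.5 AED × 1.572 = 1997.226 BRL
1997.226 BRL × 6.423 = 12828.182598 TRY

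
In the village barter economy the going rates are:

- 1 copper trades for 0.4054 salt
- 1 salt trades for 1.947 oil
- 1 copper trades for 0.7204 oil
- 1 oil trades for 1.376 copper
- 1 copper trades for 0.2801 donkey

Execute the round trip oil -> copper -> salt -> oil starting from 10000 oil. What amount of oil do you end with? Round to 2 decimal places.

10860.96

10000 oil × 1.376 = 13760 copper
13760 copper × 0.4054 = 5578.304 salt
5578.304 salt × 1.947 = 10860.957888 oil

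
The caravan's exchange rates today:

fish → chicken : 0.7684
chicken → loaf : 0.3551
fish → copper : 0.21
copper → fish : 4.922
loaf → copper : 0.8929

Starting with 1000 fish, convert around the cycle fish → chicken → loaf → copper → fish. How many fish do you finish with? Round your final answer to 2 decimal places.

1199.17

1000 fish × 0.7684 = 768.4 chicken
768.4 chicken × 0.3551 = 272.85884 loaf
272.85884 loaf × 0.8929 = 243.635658236 copper
243.635658236 copper × 4.922 = 1199.174709837592 fish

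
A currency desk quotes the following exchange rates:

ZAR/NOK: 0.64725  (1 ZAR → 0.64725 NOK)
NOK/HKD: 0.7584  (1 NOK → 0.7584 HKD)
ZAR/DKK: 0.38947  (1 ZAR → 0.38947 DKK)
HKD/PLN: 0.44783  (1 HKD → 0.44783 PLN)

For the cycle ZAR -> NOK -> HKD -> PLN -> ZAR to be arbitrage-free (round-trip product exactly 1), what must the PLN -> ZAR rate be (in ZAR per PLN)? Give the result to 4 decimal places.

4.5490

Known legs of the cycle: 0.64725 × 0.7584 × 0.44783 = 0.219828282552
For no arbitrage the full-cycle product must be 1, so the missing rate is 1 / 0.219828282552 ≈ 4.549005.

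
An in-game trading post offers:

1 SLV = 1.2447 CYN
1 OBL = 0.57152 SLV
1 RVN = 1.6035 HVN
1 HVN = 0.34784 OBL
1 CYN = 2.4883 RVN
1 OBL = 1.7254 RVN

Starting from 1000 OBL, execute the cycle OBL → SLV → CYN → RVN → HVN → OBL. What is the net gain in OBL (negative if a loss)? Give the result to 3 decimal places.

1000 OBL × 0.57152 = 571.52 SLV
571.52 SLV × 1.2447 = 711.370944 CYN
711.370944 CYN × 2.4883 = 1770.1043199552 RVN
1770.1043199552 RVN × 1.6035 = 2838.3622770481632 HVN
2838.3622770481632 HVN × 0.34784 = 987.295934448433087488 OBL
Net change: 987.295934448433087488 − 1000 = -12.704065551566912512 OBL

-12.704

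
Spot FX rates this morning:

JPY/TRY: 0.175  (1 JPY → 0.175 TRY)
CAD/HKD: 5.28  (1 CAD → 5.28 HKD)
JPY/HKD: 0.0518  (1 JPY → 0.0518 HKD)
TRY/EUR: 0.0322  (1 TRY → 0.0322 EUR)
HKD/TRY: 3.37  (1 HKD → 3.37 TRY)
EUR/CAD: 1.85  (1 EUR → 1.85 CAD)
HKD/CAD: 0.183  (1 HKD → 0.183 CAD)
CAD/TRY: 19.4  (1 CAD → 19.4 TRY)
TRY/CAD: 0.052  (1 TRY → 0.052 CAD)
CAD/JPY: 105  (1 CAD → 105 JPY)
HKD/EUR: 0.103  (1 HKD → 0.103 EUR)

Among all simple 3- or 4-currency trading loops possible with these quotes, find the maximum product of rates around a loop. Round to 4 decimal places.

1.1557

TRY→EUR→CAD→TRY: 0.0322 × 1.85 × 19.4 = 1.15566
JPY→TRY→EUR→CAD→JPY: 0.175 × 0.0322 × 1.85 × 105 = 1.09460
TRY→EUR→CAD→HKD→TRY: 0.0322 × 1.85 × 5.28 × 3.37 = 1.05996
JPY→HKD→EUR→CAD→JPY: 0.0518 × 0.103 × 1.85 × 105 = 1.03640
EUR→CAD→HKD→EUR: 1.85 × 5.28 × 0.103 = 1.00610
JPY→HKD→CAD→JPY: 0.0518 × 0.183 × 105 = 0.99534
JPY→TRY→CAD→JPY: 0.175 × 0.052 × 105 = 0.95550
JPY→HKD→TRY→CAD→JPY: 0.0518 × 3.37 × 0.052 × 105 = 0.95313
TRY→CAD→HKD→TRY: 0.052 × 5.28 × 3.37 = 0.92527
Maximum is TRY→EUR→CAD→TRY at 1.1557; arbitrage exists.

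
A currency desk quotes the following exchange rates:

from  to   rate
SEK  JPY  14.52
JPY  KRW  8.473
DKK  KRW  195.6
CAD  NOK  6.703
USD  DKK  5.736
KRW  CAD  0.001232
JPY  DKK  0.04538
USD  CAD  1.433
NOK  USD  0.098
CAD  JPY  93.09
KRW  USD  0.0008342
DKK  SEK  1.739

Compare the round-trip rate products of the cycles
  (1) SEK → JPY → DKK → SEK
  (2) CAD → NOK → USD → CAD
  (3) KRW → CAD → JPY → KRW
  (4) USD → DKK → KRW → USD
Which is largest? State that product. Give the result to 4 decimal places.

(1) 14.52 × 0.04538 × 1.739 = 1.14586
(2) 6.703 × 0.098 × 1.433 = 0.94133
(3) 0.001232 × 93.09 × 8.473 = 0.97174
(4) 5.736 × 195.6 × 0.0008342 = 0.93594
Highest is cycle (1) at 1.1459 (>1, arbitrage).

1.1459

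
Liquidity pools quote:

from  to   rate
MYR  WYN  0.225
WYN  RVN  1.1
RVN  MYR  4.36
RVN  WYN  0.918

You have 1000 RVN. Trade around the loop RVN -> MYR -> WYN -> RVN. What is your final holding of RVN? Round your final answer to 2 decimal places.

1000 RVN × 4.36 = 4360 MYR
4360 MYR × 0.225 = 981 WYN
981 WYN × 1.1 = 1079.1 RVN

1079.10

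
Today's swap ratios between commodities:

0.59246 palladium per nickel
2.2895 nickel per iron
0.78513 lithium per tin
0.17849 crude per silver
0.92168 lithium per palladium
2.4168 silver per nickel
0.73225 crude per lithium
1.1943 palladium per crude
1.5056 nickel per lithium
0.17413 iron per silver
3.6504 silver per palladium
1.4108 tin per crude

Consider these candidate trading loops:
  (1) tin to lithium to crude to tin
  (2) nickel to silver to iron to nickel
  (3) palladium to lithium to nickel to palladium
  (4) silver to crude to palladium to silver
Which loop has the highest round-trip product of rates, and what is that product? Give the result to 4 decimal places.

0.9635

(1) 0.78513 × 0.73225 × 1.4108 = 0.81109
(2) 2.4168 × 0.17413 × 2.2895 = 0.96351
(3) 0.92168 × 1.5056 × 0.59246 = 0.82215
(4) 0.17849 × 1.1943 × 3.6504 = 0.77816
Highest is cycle (2) at 0.9635 (≤1, no arbitrage).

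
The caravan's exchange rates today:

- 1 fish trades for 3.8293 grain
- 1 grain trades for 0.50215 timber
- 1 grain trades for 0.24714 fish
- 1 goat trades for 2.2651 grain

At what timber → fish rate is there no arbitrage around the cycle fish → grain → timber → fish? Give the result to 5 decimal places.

0.52005

Known legs of the cycle: 3.8293 × 0.50215 = 1.922882995
For no arbitrage the full-cycle product must be 1, so the missing rate is 1 / 1.922882995 ≈ 0.5200524.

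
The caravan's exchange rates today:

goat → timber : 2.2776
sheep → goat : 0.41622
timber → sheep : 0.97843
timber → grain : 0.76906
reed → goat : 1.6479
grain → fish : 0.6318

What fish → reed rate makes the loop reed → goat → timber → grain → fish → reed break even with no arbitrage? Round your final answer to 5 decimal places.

0.54834

Known legs of the cycle: 1.6479 × 2.2776 × 0.76906 × 0.6318 = 1.82367797503144032
For no arbitrage the full-cycle product must be 1, so the missing rate is 1 / 1.82367797503144032 ≈ 0.5483424.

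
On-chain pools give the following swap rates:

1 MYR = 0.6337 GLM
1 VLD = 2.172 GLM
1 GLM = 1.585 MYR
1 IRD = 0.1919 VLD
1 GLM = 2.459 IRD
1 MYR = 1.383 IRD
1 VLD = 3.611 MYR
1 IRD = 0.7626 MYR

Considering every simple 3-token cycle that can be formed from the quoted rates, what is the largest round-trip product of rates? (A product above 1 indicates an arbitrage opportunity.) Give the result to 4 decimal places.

1.1883

MYR→GLM→IRD→MYR: 0.6337 × 2.459 × 0.7626 = 1.18834
VLD→GLM→IRD→VLD: 2.172 × 2.459 × 0.1919 = 1.02493
VLD→MYR→IRD→VLD: 3.611 × 1.383 × 0.1919 = 0.95835
Maximum is MYR→GLM→IRD→MYR at 1.1883; arbitrage exists.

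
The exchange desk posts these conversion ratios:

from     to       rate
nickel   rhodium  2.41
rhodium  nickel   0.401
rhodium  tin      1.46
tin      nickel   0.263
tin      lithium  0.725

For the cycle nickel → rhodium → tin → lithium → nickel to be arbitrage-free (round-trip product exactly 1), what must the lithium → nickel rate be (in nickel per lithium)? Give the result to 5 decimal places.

Known legs of the cycle: 2.41 × 1.46 × 0.725 = 2.550985
For no arbitrage the full-cycle product must be 1, so the missing rate is 1 / 2.550985 ≈ 0.3920054.

0.39201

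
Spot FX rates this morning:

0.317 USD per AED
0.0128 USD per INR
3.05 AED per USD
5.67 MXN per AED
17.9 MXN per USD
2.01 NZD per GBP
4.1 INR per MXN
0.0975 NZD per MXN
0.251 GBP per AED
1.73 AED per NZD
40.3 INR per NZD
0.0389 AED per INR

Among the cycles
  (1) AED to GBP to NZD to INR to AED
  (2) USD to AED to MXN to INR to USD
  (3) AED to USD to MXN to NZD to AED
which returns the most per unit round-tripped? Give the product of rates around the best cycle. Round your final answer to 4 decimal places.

(1) 0.251 × 2.01 × 40.3 × 0.0389 = 0.79091
(2) 3.05 × 5.67 × 4.1 × 0.0128 = 0.90756
(3) 0.317 × 17.9 × 0.0975 × 1.73 = 0.95711
Highest is cycle (3) at 0.9571 (≤1, no arbitrage).

0.9571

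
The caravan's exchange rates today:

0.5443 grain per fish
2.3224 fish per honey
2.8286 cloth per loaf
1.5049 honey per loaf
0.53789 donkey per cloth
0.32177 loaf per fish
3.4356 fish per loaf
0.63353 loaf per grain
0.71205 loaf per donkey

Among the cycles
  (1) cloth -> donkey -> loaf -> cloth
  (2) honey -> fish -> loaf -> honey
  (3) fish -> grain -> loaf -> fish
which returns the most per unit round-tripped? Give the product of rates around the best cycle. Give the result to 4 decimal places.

(1) 0.53789 × 0.71205 × 2.8286 = 1.08337
(2) 2.3224 × 0.32177 × 1.5049 = 1.12458
(3) 0.5443 × 0.63353 × 3.4356 = 1.18470
Highest is cycle (3) at 1.1847 (>1, arbitrage).

1.1847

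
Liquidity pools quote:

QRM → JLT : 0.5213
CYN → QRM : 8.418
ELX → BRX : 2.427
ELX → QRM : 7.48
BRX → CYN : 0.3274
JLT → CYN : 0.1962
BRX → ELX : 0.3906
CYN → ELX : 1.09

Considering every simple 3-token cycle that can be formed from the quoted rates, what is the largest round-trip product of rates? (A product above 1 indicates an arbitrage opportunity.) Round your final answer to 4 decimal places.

0.8661

CYN→ELX→BRX→CYN: 1.09 × 2.427 × 0.3274 = 0.86611
QRM→JLT→CYN→QRM: 0.5213 × 0.1962 × 8.418 = 0.86099
Maximum is CYN→ELX→BRX→CYN at 0.8661; no arbitrage — every cycle loses value.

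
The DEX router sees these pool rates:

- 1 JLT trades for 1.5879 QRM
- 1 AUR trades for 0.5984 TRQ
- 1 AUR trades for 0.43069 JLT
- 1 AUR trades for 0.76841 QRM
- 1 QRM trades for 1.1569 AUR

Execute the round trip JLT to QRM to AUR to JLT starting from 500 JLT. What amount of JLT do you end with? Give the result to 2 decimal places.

500 JLT × 1.5879 = 793.95 QRM
793.95 QRM × 1.1569 = 918.520755 AUR
918.520755 AUR × 0.43069 = 395.59770397095 JLT

395.60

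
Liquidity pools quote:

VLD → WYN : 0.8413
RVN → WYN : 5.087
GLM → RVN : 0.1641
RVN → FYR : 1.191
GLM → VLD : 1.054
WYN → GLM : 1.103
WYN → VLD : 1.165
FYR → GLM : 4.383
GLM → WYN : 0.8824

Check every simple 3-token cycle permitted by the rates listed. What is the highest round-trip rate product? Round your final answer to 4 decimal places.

0.9781

VLD→WYN→GLM→VLD: 0.8413 × 1.103 × 1.054 = 0.97806
WYN→GLM→RVN→WYN: 1.103 × 0.1641 × 5.087 = 0.92076
RVN→FYR→GLM→RVN: 1.191 × 4.383 × 0.1641 = 0.85663
Maximum is VLD→WYN→GLM→VLD at 0.9781; no arbitrage — every cycle loses value.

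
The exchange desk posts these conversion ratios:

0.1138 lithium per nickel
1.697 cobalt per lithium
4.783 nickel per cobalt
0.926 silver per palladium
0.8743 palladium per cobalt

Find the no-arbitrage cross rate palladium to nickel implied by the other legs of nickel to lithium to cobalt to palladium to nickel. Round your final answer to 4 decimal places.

Known legs of the cycle: 0.1138 × 1.697 × 0.8743 = 0.16884359198
For no arbitrage the full-cycle product must be 1, so the missing rate is 1 / 0.16884359198 ≈ 5.922641.

5.9226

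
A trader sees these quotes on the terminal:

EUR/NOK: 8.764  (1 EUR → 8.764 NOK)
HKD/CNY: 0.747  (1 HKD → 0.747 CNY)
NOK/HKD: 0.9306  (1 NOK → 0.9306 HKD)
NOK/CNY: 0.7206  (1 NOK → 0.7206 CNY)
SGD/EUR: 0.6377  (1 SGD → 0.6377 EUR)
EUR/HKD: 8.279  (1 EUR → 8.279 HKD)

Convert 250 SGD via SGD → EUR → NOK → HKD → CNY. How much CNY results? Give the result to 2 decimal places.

971.28

250 SGD × 0.6377 = 159.425 EUR
159.425 EUR × 8.764 = 1397.2007 NOK
1397.2007 NOK × 0.9306 = 1300.23497142 HKD
1300.23497142 HKD × 0.747 = 971.27552365074 CNY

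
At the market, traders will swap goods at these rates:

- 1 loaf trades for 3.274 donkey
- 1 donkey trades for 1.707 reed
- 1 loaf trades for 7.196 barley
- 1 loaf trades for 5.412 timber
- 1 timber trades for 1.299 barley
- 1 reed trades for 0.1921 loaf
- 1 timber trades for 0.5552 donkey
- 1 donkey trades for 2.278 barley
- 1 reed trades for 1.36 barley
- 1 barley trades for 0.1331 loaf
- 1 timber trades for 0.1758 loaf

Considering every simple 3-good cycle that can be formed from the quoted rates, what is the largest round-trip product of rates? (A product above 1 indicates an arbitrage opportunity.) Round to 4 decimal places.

1.0736

reed→loaf→donkey→reed: 0.1921 × 3.274 × 1.707 = 1.07359
barley→loaf→donkey→barley: 0.1331 × 3.274 × 2.278 = 0.99268
barley→loaf→timber→barley: 0.1331 × 5.412 × 1.299 = 0.93572
Maximum is reed→loaf→donkey→reed at 1.0736; arbitrage exists.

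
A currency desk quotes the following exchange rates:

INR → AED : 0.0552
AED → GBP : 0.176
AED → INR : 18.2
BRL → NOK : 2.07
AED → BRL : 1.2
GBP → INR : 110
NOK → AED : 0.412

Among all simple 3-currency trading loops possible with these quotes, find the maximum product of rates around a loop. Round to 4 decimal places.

1.0687

AED→GBP→INR→AED: 0.176 × 110 × 0.0552 = 1.06867
AED→BRL→NOK→AED: 1.2 × 2.07 × 0.412 = 1.02341
Maximum is AED→GBP→INR→AED at 1.0687; arbitrage exists.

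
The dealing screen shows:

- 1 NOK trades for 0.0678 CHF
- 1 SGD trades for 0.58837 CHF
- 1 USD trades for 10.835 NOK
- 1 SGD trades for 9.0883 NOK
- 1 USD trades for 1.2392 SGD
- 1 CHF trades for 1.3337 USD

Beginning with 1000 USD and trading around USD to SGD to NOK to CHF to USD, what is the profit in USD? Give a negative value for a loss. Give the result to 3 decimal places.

1000 USD × 1.2392 = 1239.2 SGD
1239.2 SGD × 9.0883 = 11262.22136 NOK
11262.22136 NOK × 0.0678 = 763.578608208 CHF
763.578608208 CHF × 1.3337 = 1018.3847897670096 USD
Net change: 1018.3847897670096 − 1000 = 18.3847897670096 USD

18.385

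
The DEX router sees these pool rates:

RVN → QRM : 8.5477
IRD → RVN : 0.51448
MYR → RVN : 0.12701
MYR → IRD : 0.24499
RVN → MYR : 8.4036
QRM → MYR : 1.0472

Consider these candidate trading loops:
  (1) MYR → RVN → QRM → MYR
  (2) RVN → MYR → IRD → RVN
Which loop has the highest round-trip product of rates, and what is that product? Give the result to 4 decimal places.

1.1369

(1) 0.12701 × 8.5477 × 1.0472 = 1.13689
(2) 8.4036 × 0.24499 × 0.51448 = 1.05921
Highest is cycle (1) at 1.1369 (>1, arbitrage).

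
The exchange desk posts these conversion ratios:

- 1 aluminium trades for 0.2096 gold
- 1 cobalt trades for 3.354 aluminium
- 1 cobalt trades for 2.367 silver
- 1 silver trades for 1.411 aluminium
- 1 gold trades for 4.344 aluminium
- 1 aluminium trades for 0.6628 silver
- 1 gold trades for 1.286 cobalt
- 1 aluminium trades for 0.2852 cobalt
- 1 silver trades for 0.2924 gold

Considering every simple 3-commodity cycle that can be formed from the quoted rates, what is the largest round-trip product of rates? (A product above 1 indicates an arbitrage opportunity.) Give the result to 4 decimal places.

aluminium→cobalt→silver→aluminium: 0.2852 × 2.367 × 1.411 = 0.95252
aluminium→gold→cobalt→aluminium: 0.2096 × 1.286 × 3.354 = 0.90406
cobalt→silver→gold→cobalt: 2.367 × 0.2924 × 1.286 = 0.89005
aluminium→silver→gold→aluminium: 0.6628 × 0.2924 × 4.344 = 0.84188
Maximum is aluminium→cobalt→silver→aluminium at 0.9525; no arbitrage — every cycle loses value.

0.9525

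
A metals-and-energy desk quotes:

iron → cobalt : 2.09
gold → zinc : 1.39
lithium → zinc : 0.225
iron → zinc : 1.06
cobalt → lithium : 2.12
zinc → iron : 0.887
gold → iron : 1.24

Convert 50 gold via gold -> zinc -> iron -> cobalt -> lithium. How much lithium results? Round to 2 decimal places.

273.14

50 gold × 1.39 = 69.5 zinc
69.5 zinc × 0.887 = 61.6465 iron
61.6465 iron × 2.09 = 128.841185 cobalt
128.841185 cobalt × 2.12 = 273.1433122 lithium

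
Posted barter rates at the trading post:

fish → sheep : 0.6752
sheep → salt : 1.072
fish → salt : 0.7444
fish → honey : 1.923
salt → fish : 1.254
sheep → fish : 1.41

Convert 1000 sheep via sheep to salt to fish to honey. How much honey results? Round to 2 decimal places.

2585.07

1000 sheep × 1.072 = 1072 salt
1072 salt × 1.254 = 1344.288 fish
1344.288 fish × 1.923 = 2585.065824 honey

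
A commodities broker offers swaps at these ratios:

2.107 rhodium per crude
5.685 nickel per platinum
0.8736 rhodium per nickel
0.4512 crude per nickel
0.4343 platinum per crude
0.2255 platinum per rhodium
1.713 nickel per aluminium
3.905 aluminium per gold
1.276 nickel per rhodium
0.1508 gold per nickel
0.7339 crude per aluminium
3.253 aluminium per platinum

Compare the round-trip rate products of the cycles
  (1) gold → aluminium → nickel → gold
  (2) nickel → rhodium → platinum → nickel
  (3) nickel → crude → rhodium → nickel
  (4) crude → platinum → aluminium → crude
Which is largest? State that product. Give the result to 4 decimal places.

(1) 3.905 × 1.713 × 0.1508 = 1.00874
(2) 0.8736 × 0.2255 × 5.685 = 1.11993
(3) 0.4512 × 2.107 × 1.276 = 1.21307
(4) 0.4343 × 3.253 × 0.7339 = 1.03684
Highest is cycle (3) at 1.2131 (>1, arbitrage).

1.2131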